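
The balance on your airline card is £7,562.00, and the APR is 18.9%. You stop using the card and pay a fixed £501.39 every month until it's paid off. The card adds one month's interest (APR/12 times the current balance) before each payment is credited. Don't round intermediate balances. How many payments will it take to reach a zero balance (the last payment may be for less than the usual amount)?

Monthly rate r = 18.9%/12 = 1.575% = 0.01575.
Recurrence: B ← B·(1+r) − £501.39.
Month 1: interest £119.10; balance after payment £7,179.71.
Month 2: interest £113.08; balance after payment £6,791.40.
Closed form: n = −ln(1 − rB₀/P)/ln(1+r) = −ln(0.76246)/ln(1.01575) ≈ 17.355, so the balance reaches zero during payment 18.

18 months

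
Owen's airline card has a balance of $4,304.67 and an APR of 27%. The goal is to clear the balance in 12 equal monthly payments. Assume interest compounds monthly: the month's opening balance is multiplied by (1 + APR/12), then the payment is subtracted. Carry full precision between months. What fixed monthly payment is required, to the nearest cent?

Monthly rate r = 27%/12 = 2.25% = 0.0225.
Level-payment amortization: P = B₀·r / (1 − (1+r)^(−n)) = 4304.67·0.0225 / (1 − 1.0225^(−12)).
Denominator 1 − (1+r)^(−12) = 0.234332523.
P = 96.8551 / 0.234332523 ≈ 413.32.

$413.32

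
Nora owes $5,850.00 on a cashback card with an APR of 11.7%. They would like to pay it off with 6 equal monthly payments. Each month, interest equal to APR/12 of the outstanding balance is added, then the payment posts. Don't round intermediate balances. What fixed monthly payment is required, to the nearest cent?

Monthly rate r = 11.7%/12 = 0.975% = 0.00975.
Level-payment amortization: P = B₀·r / (1 − (1+r)^(−n)) = 5850.00·0.00975 / (1 − 1.00975^(−6)).
Denominator 1 − (1+r)^(−6) = 0.0565544748.
P = 57.0375 / 0.0565544748 ≈ 1008.54.

$1,008.54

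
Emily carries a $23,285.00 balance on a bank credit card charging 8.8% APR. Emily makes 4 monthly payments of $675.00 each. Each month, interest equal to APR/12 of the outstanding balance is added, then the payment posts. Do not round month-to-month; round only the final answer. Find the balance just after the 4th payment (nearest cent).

$21,245.73

Monthly rate r = 8.8%/12 = 0.733333% = 0.00733333.
Each month: B ← B·(1+r) − $675.00.
Month 1: interest $170.76; balance after payment $22,780.76.
Month 2: interest $167.06; balance after payment $22,272.82.
Month 3: interest $163.33; balance after payment $21,761.15.
Month 4: interest $159.58; balance after payment $21,245.73.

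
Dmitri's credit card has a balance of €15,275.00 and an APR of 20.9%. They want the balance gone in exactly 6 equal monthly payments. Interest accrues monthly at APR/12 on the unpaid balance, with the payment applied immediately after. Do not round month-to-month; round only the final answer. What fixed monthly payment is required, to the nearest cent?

Monthly rate r = 20.9%/12 = 1.74167% = 0.0174167.
Level-payment amortization: P = B₀·r / (1 − (1+r)^(−n)) = 15275.00·0.0174167 / (1 − 1.01742^(−6)).
Denominator 1 − (1+r)^(−6) = 0.0984145095.
P = 266.04 / 0.0984145095 ≈ 2703.26.

€2,703.26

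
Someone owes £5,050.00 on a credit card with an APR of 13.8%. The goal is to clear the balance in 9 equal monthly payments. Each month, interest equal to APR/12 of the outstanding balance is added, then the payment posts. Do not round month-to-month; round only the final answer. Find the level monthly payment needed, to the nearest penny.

Monthly rate r = 13.8%/12 = 1.15% = 0.0115.
Level-payment amortization: P = B₀·r / (1 − (1+r)^(−n)) = 5050.00·0.0115 / (1 − 1.0115^(−9)).
Denominator 1 − (1+r)^(−9) = 0.0977912889.
P = 58.075 / 0.0977912889 ≈ 593.87.

£593.87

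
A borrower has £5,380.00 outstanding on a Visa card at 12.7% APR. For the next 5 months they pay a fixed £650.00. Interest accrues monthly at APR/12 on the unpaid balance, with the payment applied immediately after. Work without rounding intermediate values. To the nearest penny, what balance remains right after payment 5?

£2,351.26

Monthly rate r = 12.7%/12 = 1.05833% = 0.0105833.
Each month: B ← B·(1+r) − £650.00.
Month 1: interest £56.94; balance after payment £4,786.94.
Month 2: interest £50.66; balance after payment £4,187.60.
Month 3: interest £44.32; balance after payment £3,581.92.
Month 4: interest £37.91; balance after payment £2,969.83.
Month 5: interest £31.43; balance after payment £2,351.26.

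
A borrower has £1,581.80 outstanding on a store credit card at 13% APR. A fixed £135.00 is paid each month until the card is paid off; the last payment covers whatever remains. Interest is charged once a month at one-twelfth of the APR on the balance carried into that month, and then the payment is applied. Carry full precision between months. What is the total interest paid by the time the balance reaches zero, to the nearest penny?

£119.11

Monthly rate r = 13%/12 = 1.08333% = 0.0108333.
Payoff takes n = ⌈−ln(1 − rB₀/P)/ln(1+r)⌉ = ⌈12.598⌉ = 13 payments; the last is £80.91.
Total paid = 12·£135.00 + £80.91 = £1,700.91.
Total interest = total paid − principal = £1,700.91 − £1,581.80 = £119.11.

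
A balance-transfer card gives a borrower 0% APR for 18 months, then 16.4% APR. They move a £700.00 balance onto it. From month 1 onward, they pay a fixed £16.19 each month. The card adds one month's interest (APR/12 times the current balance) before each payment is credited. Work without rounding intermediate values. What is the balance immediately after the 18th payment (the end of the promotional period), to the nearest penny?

Promo months 1–18 at r₀ = 0%/12 = 0; months 19+ at r₁ = 16.4%/12 = 0.0136667.
After month 18 (no interest yet): B = £700.00 − 18·£16.19 = £408.58.

£408.58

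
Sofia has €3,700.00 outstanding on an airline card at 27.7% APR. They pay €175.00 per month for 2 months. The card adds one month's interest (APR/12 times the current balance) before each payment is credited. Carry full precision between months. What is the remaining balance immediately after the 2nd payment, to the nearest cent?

€3,518.75

Monthly rate r = 27.7%/12 = 2.30833% = 0.0230833.
Each month: B ← B·(1+r) − €175.00.
Month 1: interest €85.41; balance after payment €3,610.41.
Month 2: interest €83.34; balance after payment €3,518.75.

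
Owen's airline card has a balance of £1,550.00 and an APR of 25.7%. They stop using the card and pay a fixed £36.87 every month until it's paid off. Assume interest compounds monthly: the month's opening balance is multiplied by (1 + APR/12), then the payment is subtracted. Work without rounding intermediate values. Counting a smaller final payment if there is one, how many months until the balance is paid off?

Monthly rate r = 25.7%/12 = 2.14167% = 0.0214167.
Recurrence: B ← B·(1+r) − £36.87.
Month 1: interest £33.20; balance after payment £1,546.33.
Month 2: interest £33.12; balance after payment £1,542.57.
Closed form: n = −ln(1 − rB₀/P)/ln(1+r) = −ln(0.099652)/ln(1.02142) ≈ 108.825, so the balance reaches zero during payment 109.

109 payments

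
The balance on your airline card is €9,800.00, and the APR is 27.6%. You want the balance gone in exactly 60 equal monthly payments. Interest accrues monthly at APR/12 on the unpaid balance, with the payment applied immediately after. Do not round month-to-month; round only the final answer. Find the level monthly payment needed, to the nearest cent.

Monthly rate r = 27.6%/12 = 2.3% = 0.023.
Level-payment amortization: P = B₀·r / (1 − (1+r)^(−n)) = 9800.00·0.023 / (1 − 1.023^(−60)).
Denominator 1 − (1+r)^(−60) = 0.744458184.
P = 225.4 / 0.744458184 ≈ 302.77.

€302.77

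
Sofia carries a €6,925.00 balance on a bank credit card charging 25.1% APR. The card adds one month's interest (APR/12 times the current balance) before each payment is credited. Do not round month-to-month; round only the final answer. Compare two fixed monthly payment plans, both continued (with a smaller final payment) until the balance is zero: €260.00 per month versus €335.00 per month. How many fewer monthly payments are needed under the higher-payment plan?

12 fewer payments

Monthly rate r = 25.1%/12 = 2.09167% = 0.0209167.
At €260.00/mo: n = ⌈−ln(1 − rB₀/P)/ln(1+r)⌉ = 40 payments (last €89.68); total interest = total paid − €6,925.00 = €3,304.68.
At €335.00/mo: 28 payments (last €120.25); total interest €2,240.25.
Payments saved = 40 − 28 = 12.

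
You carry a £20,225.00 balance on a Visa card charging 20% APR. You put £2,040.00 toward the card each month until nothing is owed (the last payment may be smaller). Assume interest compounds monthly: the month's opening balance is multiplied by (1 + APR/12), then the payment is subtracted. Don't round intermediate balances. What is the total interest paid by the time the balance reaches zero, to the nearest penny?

£2,066.20

Monthly rate r = 20%/12 = 1.66667% = 0.0166667.
Payoff takes n = ⌈−ln(1 − rB₀/P)/ln(1+r)⌉ = ⌈10.926⌉ = 11 payments; the last is £1,891.20.
Total paid = 10·£2,040.00 + £1,891.20 = £22,291.20.
Total interest = total paid − principal = £22,291.20 − £20,225.00 = £2,066.20.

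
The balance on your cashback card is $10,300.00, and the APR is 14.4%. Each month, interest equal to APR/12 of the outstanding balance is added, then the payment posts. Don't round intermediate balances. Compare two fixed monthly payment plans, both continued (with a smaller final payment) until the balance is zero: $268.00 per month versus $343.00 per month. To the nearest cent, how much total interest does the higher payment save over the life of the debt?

Monthly rate r = 14.4%/12 = 1.2% = 0.012.
At $268.00/mo: n = ⌈−ln(1 − rB₀/P)/ln(1+r)⌉ = 52 payments (last $225.84); total interest = total paid − $10,300.00 = $3,593.84.
At $343.00/mo: 38 payments (last $157.99); total interest $2,548.99.
Interest saved = $3,593.84 − $2,548.99 = $1,044.85.

$1,044.85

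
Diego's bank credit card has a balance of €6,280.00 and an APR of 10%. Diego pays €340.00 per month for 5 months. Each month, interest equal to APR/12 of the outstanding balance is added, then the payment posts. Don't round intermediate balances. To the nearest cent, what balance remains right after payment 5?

Monthly rate r = 10%/12 = 0.833333% = 0.00833333.
Each month: B ← B·(1+r) − €340.00.
Month 1: interest €52.33; balance after payment €5,992.33.
Month 2: interest €49.94; balance after payment €5,702.27.
Month 3: interest €47.52; balance after payment €5,409.79.
Month 4: interest €45.08; balance after payment €5,114.87.
Month 5: interest €42.62; balance after payment €4,817.49.

€4,817.49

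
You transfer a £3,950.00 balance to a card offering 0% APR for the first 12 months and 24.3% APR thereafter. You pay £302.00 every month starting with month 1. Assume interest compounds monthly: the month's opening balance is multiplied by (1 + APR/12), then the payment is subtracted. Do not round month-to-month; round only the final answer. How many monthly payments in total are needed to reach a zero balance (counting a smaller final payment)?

14 payments

Promo months 1–12 at r₀ = 0%/12 = 0; months 13+ at r₁ = 24.3%/12 = 0.02025.
After month 12 (no interest yet): B = £3,950.00 − 12·£302.00 = £326.00.
Then at r₁ with £302.00/mo: n₂ = −ln(1 − r₁·B/P)/ln(1+r₁) ≈ 1.10 → 2 more payments.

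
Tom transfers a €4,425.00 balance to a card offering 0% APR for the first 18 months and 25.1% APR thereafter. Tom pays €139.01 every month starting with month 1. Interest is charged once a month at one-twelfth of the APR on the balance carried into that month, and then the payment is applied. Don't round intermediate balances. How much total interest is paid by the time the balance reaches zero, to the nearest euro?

€371

Promo months 1–18 at r₀ = 0%/12 = 0; months 19+ at r₁ = 25.1%/12 = 0.0209167.
After month 18 (no interest yet): B = €4,425.00 − 18·€139.01 = €1,922.82.
Then at r₁ with €139.01/mo: n₂ = −ln(1 − r₁·B/P)/ln(1+r₁) ≈ 16.50 → 17 more payments.
Total paid = 34·€139.01 + €69.69 = €4,796.03; interest = €4,796.03 − €4,425.00 = €371.03.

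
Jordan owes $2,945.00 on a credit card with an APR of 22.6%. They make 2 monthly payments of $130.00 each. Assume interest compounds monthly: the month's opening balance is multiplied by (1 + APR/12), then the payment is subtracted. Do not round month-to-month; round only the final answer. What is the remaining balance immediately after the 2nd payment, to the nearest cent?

$2,794.52

Monthly rate r = 22.6%/12 = 1.88333% = 0.0188333.
Each month: B ← B·(1+r) − $130.00.
Month 1: interest $55.46; balance after payment $2,870.46.
Month 2: interest $54.06; balance after payment $2,794.52.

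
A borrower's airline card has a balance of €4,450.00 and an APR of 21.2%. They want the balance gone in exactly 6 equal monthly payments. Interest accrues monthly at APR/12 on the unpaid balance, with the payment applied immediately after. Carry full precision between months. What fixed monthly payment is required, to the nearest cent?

€788.20

Monthly rate r = 21.2%/12 = 1.76667% = 0.0176667.
Level-payment amortization: P = B₀·r / (1 − (1+r)^(−n)) = 4450.00·0.0176667 / (1 − 1.01767^(−6)).
Denominator 1 − (1+r)^(−6) = 0.0997425946.
P = 78.6167 / 0.0997425946 ≈ 788.20.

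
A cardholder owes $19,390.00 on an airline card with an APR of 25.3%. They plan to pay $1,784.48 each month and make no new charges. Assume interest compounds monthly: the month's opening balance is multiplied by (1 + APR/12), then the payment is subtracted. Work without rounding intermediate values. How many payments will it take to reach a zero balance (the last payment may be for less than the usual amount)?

13 payments

Monthly rate r = 25.3%/12 = 2.10833% = 0.0210833.
Recurrence: B ← B·(1+r) − $1,784.48.
Month 1: interest $408.81; balance after payment $18,014.33.
Month 2: interest $379.80; balance after payment $16,609.65.
Closed form: n = −ln(1 − rB₀/P)/ln(1+r) = −ln(0.77091)/ln(1.02108) ≈ 12.470, so the balance reaches zero during payment 13.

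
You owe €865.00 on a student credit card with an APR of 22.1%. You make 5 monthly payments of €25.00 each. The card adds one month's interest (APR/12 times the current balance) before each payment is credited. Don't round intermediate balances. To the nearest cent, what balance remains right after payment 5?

€817.95

Monthly rate r = 22.1%/12 = 1.84167% = 0.0184167.
Each month: B ← B·(1+r) − €25.00.
Month 1: interest €15.93; balance after payment €855.93.
Month 2: interest €15.76; balance after payment €846.69.
Month 3: interest €15.59; balance after payment €837.29.
Month 4: interest €15.42; balance after payment €827.71.
Month 5: interest €15.24; balance after payment €817.95.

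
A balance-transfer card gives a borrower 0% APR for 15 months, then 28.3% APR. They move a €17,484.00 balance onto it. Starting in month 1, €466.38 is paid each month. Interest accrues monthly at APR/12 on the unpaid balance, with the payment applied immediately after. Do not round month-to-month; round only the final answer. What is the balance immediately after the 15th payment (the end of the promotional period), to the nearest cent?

€10,488.30

Promo months 1–15 at r₀ = 0%/12 = 0; months 16+ at r₁ = 28.3%/12 = 0.0235833.
After month 15 (no interest yet): B = €17,484.00 − 15·€466.38 = €10,488.30.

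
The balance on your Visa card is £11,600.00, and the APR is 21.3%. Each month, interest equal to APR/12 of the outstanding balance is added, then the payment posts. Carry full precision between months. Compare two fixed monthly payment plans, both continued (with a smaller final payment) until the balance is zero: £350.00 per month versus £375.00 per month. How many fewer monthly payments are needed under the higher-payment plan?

Monthly rate r = 21.3%/12 = 1.775% = 0.01775.
At £350.00/mo: n = ⌈−ln(1 − rB₀/P)/ln(1+r)⌉ = 51 payments (last £154.14); total interest = total paid − £11,600.00 = £6,054.14.
At £375.00/mo: 46 payments (last £100.65); total interest £5,375.65.
Payments saved = 51 − 46 = 5.

5 fewer payments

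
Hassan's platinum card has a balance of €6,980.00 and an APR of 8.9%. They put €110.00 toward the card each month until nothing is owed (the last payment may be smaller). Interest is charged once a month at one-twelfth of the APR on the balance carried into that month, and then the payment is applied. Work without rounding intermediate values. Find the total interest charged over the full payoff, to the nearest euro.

€2,489

Monthly rate r = 8.9%/12 = 0.741667% = 0.00741667.
Payoff takes n = ⌈−ln(1 − rB₀/P)/ln(1+r)⌉ = ⌈86.077⌉ = 87 payments; the last is €8.54.
Total paid = 86·€110.00 + €8.54 = €9,468.54.
Total interest = total paid − principal = €9,468.54 − €6,980.00 = €2,488.54.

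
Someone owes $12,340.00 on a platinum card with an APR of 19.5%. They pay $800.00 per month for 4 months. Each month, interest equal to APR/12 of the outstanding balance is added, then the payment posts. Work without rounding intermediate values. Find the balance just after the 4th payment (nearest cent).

$9,883.02

Monthly rate r = 19.5%/12 = 1.625% = 0.01625.
Each month: B ← B·(1+r) − $800.00.
Month 1: interest $200.53; balance after payment $11,740.52.
Month 2: interest $190.78; balance after payment $11,131.31.
Month 3: interest $180.88; balance after payment $10,512.19.
Month 4: interest $170.82; balance after payment $9,883.02.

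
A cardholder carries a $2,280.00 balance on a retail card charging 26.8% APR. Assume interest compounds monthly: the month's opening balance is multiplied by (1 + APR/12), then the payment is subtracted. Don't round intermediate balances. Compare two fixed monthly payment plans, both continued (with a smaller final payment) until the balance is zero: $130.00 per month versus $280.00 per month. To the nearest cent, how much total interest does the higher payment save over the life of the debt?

Monthly rate r = 26.8%/12 = 2.23333% = 0.0223333.
At $130.00/mo: n = ⌈−ln(1 − rB₀/P)/ln(1+r)⌉ = 23 payments (last $65.97); total interest = total paid − $2,280.00 = $645.97.
At $280.00/mo: 10 payments (last $24.71); total interest $264.71.
Interest saved = $645.97 − $264.71 = $381.26.

$381.26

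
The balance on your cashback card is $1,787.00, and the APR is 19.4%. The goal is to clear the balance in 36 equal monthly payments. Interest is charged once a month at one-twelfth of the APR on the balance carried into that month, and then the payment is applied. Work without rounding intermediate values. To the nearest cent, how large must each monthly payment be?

$65.87

Monthly rate r = 19.4%/12 = 1.61667% = 0.0161667.
Level-payment amortization: P = B₀·r / (1 − (1+r)^(−n)) = 1787.00·0.0161667 / (1 − 1.01617^(−36)).
Denominator 1 − (1+r)^(−36) = 0.438613463.
P = 28.8898 / 0.438613463 ≈ 65.87.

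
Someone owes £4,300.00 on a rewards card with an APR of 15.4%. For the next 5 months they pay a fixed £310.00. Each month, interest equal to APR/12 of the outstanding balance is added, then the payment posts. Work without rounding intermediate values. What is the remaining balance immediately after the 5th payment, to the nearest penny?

Monthly rate r = 15.4%/12 = 1.28333% = 0.0128333.
Each month: B ← B·(1+r) − £310.00.
Month 1: interest £55.18; balance after payment £4,045.18.
Month 2: interest £51.91; balance after payment £3,787.10.
Month 3: interest £48.60; balance after payment £3,525.70.
Month 4: interest £45.25; balance after payment £3,260.94.
Month 5: interest £41.85; balance after payment £2,992.79.

£2,992.79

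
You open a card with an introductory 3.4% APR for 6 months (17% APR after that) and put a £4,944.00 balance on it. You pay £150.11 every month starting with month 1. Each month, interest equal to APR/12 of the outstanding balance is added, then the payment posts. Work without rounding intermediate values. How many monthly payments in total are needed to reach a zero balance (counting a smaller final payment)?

Promo months 1–6 at r₀ = 3.4%/12 = 0.00283333; months 7+ at r₁ = 17%/12 = 0.0141667.
After month 6: iterate B ← B·(1+r₀) − £150.11 for 6 months → £4,121.58.
Then at r₁ with £150.11/mo: n₂ = −ln(1 − r₁·B/P)/ln(1+r₁) ≈ 35.02 → 36 more payments.

42 months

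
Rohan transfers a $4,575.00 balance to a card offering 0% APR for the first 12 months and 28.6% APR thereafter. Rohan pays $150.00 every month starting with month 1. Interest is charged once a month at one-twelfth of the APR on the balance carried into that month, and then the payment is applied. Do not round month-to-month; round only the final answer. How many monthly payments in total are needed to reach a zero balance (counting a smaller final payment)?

37 payments

Promo months 1–12 at r₀ = 0%/12 = 0; months 13+ at r₁ = 28.6%/12 = 0.0238333.
After month 12 (no interest yet): B = $4,575.00 − 12·$150.00 = $2,775.00.
Then at r₁ with $150.00/mo: n₂ = −ln(1 − r₁·B/P)/ln(1+r₁) ≈ 24.69 → 25 more payments.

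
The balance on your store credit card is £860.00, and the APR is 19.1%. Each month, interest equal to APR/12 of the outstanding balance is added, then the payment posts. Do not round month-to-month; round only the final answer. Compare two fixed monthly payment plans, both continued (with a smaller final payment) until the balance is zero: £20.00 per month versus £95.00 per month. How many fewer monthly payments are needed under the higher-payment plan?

Monthly rate r = 19.1%/12 = 1.59167% = 0.0159167.
At £20.00/mo: n = ⌈−ln(1 − rB₀/P)/ln(1+r)⌉ = 74 payments (last £0.72); total interest = total paid − £860.00 = £600.72.
At £95.00/mo: 10 payments (last £81.10); total interest £76.10.
Payments saved = 74 − 10 = 64.

64 fewer payments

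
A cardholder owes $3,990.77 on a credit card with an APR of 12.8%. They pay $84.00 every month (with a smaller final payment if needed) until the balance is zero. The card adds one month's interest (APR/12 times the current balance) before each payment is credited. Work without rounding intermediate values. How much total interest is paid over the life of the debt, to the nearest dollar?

$1,605

Monthly rate r = 12.8%/12 = 1.06667% = 0.0106667.
Payoff takes n = ⌈−ln(1 − rB₀/P)/ln(1+r)⌉ = ⌈66.612⌉ = 67 payments; the last is $51.54.
Total paid = 66·$84.00 + $51.54 = $5,595.54.
Total interest = total paid − principal = $5,595.54 − $3,990.77 = $1,604.77.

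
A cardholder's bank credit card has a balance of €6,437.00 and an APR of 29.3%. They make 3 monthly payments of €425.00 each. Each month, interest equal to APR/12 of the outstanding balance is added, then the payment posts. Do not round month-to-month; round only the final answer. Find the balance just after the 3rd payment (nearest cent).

€5,613.73

Monthly rate r = 29.3%/12 = 2.44167% = 0.0244167.
Each month: B ← B·(1+r) − €425.00.
Month 1: interest €157.17; balance after payment €6,169.17.
Month 2: interest €150.63; balance after payment €5,894.80.
Month 3: interest €143.93; balance after payment €5,613.73.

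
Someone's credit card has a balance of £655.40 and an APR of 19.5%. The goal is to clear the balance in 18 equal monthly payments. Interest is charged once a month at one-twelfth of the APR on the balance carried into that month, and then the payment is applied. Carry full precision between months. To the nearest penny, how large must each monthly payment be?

£42.29

Monthly rate r = 19.5%/12 = 1.625% = 0.01625.
Level-payment amortization: P = B₀·r / (1 − (1+r)^(−n)) = 655.40·0.01625 / (1 − 1.01625^(−18)).
Denominator 1 − (1+r)^(−18) = 0.251847821.
P = 10.6502 / 0.251847821 ≈ 42.29.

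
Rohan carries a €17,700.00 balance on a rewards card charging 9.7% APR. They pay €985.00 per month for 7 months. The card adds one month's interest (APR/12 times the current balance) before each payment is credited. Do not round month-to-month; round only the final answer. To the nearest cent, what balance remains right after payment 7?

€11,661.67

Monthly rate r = 9.7%/12 = 0.808333% = 0.00808333.
Each month: B ← B·(1+r) − €985.00.
Month 1: interest €143.07; balance after payment €16,858.08.
Month 2: interest €136.27; balance after payment €16,009.34.
Month 3: interest €129.41; balance after payment €15,153.75.
Month 4: interest €122.49; balance after payment €14,291.25.
Month 5: interest €115.52; balance after payment €13,421.77.
Month 6: interest €108.49; balance after payment €12,545.26.
Month 7: interest €101.41; balance after payment €11,661.67.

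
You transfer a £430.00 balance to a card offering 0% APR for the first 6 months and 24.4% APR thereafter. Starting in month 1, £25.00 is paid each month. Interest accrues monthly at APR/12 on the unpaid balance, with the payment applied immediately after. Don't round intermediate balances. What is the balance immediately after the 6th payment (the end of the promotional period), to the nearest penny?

Promo months 1–6 at r₀ = 0%/12 = 0; months 7+ at r₁ = 24.4%/12 = 0.0203333.
After month 6 (no interest yet): B = £430.00 − 6·£25.00 = £280.00.

£280.00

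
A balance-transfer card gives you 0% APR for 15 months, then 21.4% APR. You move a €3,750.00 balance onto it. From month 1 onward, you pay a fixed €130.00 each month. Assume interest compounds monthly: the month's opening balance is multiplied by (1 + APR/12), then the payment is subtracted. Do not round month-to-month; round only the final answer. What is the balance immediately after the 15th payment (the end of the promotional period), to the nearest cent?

Promo months 1–15 at r₀ = 0%/12 = 0; months 16+ at r₁ = 21.4%/12 = 0.0178333.
After month 15 (no interest yet): B = €3,750.00 − 15·€130.00 = €1,800.00.

€1,800.00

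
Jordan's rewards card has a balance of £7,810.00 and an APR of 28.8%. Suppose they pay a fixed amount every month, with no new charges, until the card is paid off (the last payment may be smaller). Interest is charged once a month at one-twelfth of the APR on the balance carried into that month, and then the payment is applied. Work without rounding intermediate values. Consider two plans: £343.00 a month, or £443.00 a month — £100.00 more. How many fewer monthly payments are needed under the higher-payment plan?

10 fewer payments

Monthly rate r = 28.8%/12 = 2.4% = 0.024.
At £343.00/mo: n = ⌈−ln(1 − rB₀/P)/ln(1+r)⌉ = 34 payments (last £117.39); total interest = total paid − £7,810.00 = £3,626.39.
At £443.00/mo: 24 payments (last £87.36); total interest £2,466.36.
Payments saved = 34 − 24 = 10.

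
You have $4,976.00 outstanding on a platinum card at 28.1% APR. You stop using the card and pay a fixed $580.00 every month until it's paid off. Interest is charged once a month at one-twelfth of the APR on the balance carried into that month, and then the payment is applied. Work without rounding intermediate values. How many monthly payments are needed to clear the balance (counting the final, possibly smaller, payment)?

10 payments

Monthly rate r = 28.1%/12 = 2.34167% = 0.0234167.
Recurrence: B ← B·(1+r) − $580.00.
Month 1: interest $116.52; balance after payment $4,512.52.
Month 2: interest $105.67; balance after payment $4,038.19.
Closed form: n = −ln(1 − rB₀/P)/ln(1+r) = −ln(0.7991)/ln(1.02342) ≈ 9.689, so the balance reaches zero during payment 10.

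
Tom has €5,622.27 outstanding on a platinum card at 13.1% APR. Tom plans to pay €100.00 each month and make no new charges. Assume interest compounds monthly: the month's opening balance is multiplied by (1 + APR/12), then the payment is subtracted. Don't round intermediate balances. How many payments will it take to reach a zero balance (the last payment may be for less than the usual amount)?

Monthly rate r = 13.1%/12 = 1.09167% = 0.0109167.
Recurrence: B ← B·(1+r) − €100.00.
Month 1: interest €61.38; balance after payment €5,583.65.
Month 2: interest €60.95; balance after payment €5,544.60.
Closed form: n = −ln(1 − rB₀/P)/ln(1+r) = −ln(0.38624)/ln(1.01092) ≈ 87.618, so the balance reaches zero during payment 88.

88 payments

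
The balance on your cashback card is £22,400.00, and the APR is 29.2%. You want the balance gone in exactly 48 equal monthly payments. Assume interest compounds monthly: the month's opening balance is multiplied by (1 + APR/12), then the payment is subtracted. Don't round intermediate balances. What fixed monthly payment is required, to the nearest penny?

£796.15

Monthly rate r = 29.2%/12 = 2.43333% = 0.0243333.
Level-payment amortization: P = B₀·r / (1 − (1+r)^(−n)) = 22400.00·0.0243333 / (1 − 1.02433^(−48)).
Denominator 1 − (1+r)^(−48) = 0.68463221.
P = 545.067 / 0.68463221 ≈ 796.15.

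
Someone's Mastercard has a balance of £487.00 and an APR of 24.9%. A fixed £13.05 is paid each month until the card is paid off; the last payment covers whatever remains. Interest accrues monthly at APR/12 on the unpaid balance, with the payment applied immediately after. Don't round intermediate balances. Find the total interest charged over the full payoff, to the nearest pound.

Monthly rate r = 24.9%/12 = 2.075% = 0.02075.
Payoff takes n = ⌈−ln(1 − rB₀/P)/ln(1+r)⌉ = ⌈72.490⌉ = 73 payments; the last is £6.42.
Total paid = 72·£13.05 + £6.42 = £946.02.
Total interest = total paid − principal = £946.02 − £487.00 = £459.02.

£459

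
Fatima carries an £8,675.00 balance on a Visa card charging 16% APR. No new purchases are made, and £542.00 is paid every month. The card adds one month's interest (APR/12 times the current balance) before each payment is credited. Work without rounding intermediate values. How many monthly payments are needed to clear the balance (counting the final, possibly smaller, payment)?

19 months

Monthly rate r = 16%/12 = 1.33333% = 0.0133333.
Recurrence: B ← B·(1+r) − £542.00.
Month 1: interest £115.67; balance after payment £8,248.67.
Month 2: interest £109.98; balance after payment £7,816.65.
Closed form: n = −ln(1 − rB₀/P)/ln(1+r) = −ln(0.78659)/ln(1.01333) ≈ 18.123, so the balance reaches zero during payment 19.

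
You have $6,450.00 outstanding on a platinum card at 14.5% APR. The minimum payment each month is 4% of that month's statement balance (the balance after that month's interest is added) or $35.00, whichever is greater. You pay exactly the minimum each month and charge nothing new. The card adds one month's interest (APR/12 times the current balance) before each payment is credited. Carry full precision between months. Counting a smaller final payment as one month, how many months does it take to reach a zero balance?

100 months

Monthly rate r = 14.5%/12 = 1.20833% = 0.0120833.
While 4% of the post-interest balance exceeds $35.00, each month B ← (B·(1+r))·(1 − 0.04), i.e. B shrinks by the factor (1+r)·0.96 = 0.9716.
This holds for months 1–70. Entering month 71 the balance is $858.39; 4% of the post-interest balance is now below $35.00, so the flat $35.00 minimum applies from here.
From month 71 a fixed $35.00 at rate r clears $858.39 in 30 more payments. Total: 70 + 30 = 100 months.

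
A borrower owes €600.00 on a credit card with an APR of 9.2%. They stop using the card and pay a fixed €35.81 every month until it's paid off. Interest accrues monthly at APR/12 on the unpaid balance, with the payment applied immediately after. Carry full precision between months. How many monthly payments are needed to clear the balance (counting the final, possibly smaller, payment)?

Monthly rate r = 9.2%/12 = 0.766667% = 0.00766667.
Recurrence: B ← B·(1+r) − €35.81.
Month 1: interest €4.60; balance after payment €568.79.
Month 2: interest €4.36; balance after payment €537.34.
Closed form: n = −ln(1 − rB₀/P)/ln(1+r) = −ln(0.87154)/ln(1.00767) ≈ 18.002, so the balance reaches zero during payment 19.

19 payments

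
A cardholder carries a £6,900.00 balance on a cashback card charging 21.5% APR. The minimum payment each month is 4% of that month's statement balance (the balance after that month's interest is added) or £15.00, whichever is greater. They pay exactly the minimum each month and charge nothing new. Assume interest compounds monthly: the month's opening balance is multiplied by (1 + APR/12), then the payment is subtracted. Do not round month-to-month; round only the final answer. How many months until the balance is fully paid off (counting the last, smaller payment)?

Monthly rate r = 21.5%/12 = 1.79167% = 0.0179167.
While 4% of the post-interest balance exceeds £15.00, each month B ← (B·(1+r))·(1 − 0.04), i.e. B shrinks by the factor (1+r)·0.96 = 0.9772.
This holds for months 1–128. Entering month 129 the balance is £360.36; 4% of the post-interest balance is now below £15.00, so the flat £15.00 minimum applies from here.
From month 129 a fixed £15.00 at rate r clears £360.36 in 32 more payments. Total: 128 + 32 = 160 months.

160 months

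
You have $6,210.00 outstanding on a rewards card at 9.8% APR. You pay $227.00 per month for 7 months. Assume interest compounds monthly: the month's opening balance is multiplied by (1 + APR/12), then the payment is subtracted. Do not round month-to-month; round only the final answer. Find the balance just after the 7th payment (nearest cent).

Monthly rate r = 9.8%/12 = 0.816667% = 0.00816667.
Each month: B ← B·(1+r) − $227.00.
Month 1: interest $50.72; balance after payment $6,033.72.
Month 2: interest $49.28; balance after payment $5,855.99.
Month 3: interest $47.82; balance after payment $5,676.81.
Month 4: interest $46.36; balance after payment $5,496.17.
Month 5: interest $44.89; balance after payment $5,314.06.
Month 6: interest $43.40; balance after payment $5,130.46.
Month 7: interest $41.90; balance after payment $4,945.36.

$4,945.36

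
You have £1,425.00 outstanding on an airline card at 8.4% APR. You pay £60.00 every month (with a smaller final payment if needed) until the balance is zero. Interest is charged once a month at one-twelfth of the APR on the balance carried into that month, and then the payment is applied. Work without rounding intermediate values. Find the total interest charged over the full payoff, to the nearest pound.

Monthly rate r = 8.4%/12 = 0.7% = 0.007.
Payoff takes n = ⌈−ln(1 − rB₀/P)/ln(1+r)⌉ = ⌈26.065⌉ = 27 payments; the last is £3.93.
Total paid = 26·£60.00 + £3.93 = £1,563.93.
Total interest = total paid − principal = £1,563.93 − £1,425.00 = £138.93.

£139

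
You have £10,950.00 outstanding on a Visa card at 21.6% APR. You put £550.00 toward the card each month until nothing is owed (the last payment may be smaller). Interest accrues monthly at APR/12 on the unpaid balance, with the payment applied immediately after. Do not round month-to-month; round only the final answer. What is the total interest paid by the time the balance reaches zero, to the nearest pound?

Monthly rate r = 21.6%/12 = 1.8% = 0.018.
Payoff takes n = ⌈−ln(1 − rB₀/P)/ln(1+r)⌉ = ⌈24.873⌉ = 25 payments; the last is £480.73.
Total paid = 24·£550.00 + £480.73 = £13,680.73.
Total interest = total paid − principal = £13,680.73 − £10,950.00 = £2,730.73.

£2,731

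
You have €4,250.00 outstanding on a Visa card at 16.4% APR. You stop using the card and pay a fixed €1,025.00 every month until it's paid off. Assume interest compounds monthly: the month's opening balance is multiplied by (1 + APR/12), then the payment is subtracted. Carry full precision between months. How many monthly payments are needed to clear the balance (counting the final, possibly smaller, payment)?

5 months

Monthly rate r = 16.4%/12 = 1.36667% = 0.0136667.
Recurrence: B ← B·(1+r) − €1,025.00.
Month 1: interest €58.08; balance after payment €3,283.08.
Month 2: interest €44.87; balance after payment €2,302.95.
Month 3: interest €31.47; balance after payment €1,309.43.
Month 4: interest €17.90; balance after payment €302.32.
Month 5: interest €4.13; balance after payment €0.00.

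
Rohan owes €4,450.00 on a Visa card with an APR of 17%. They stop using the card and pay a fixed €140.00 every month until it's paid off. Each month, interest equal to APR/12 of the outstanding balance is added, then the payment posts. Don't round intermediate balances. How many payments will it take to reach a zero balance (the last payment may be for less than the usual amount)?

Monthly rate r = 17%/12 = 1.41667% = 0.0141667.
Recurrence: B ← B·(1+r) − €140.00.
Month 1: interest €63.04; balance after payment €4,373.04.
Month 2: interest €61.95; balance after payment €4,294.99.
Closed form: n = −ln(1 − rB₀/P)/ln(1+r) = −ln(0.5497)/ln(1.01417) ≈ 42.537, so the balance reaches zero during payment 43.

43 payments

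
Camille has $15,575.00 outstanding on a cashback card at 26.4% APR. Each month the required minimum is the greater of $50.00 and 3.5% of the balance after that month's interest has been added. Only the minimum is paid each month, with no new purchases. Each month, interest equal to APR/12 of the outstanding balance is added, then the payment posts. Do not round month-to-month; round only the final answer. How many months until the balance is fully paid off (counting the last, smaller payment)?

218 months

Monthly rate r = 26.4%/12 = 2.2% = 0.022.
While 3.5% of the post-interest balance exceeds $50.00, each month B ← (B·(1+r))·(1 − 0.035), i.e. B shrinks by the factor (1+r)·0.965 = 0.98623.
This holds for months 1–174. Entering month 175 the balance is $1,395.20; 3.5% of the post-interest balance is now below $50.00, so the flat $50.00 minimum applies from here.
From month 175 a fixed $50.00 at rate r clears $1,395.20 in 44 more payments. Total: 174 + 44 = 218 months.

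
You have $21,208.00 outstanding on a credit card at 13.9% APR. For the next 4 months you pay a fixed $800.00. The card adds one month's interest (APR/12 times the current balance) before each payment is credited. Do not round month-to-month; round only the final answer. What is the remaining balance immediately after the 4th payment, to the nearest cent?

Monthly rate r = 13.9%/12 = 1.15833% = 0.0115833.
Each month: B ← B·(1+r) − $800.00.
Month 1: interest $245.66; balance after payment $20,653.66.
Month 2: interest $239.24; balance after payment $20,092.90.
Month 3: interest $232.74; balance after payment $19,525.64.
Month 4: interest $226.17; balance after payment $18,951.81.

$18,951.81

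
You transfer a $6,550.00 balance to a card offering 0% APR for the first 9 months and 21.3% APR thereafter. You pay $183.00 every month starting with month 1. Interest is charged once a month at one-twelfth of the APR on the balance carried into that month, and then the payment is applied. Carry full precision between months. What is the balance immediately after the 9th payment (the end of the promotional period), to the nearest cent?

$4,903.00

Promo months 1–9 at r₀ = 0%/12 = 0; months 10+ at r₁ = 21.3%/12 = 0.01775.
After month 9 (no interest yet): B = $6,550.00 − 9·$183.00 = $4,903.00.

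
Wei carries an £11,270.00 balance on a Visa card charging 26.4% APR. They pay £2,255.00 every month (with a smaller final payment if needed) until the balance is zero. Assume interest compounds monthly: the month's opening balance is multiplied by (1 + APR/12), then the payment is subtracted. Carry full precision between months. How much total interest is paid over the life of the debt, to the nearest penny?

£805.56

Monthly rate r = 26.4%/12 = 2.2% = 0.022.
Payoff takes n = ⌈−ln(1 − rB₀/P)/ln(1+r)⌉ = ⌈5.353⌉ = 6 payments; the last is £800.56.
Total paid = 5·£2,255.00 + £800.56 = £12,075.56.
Total interest = total paid − principal = £12,075.56 − £11,270.00 = £805.56.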